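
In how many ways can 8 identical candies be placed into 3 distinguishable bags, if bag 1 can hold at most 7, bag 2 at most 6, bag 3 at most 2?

20

Ignoring the caps, the number of non-negative solutions to x_1+…+x_3 = 8 is C(10,2) = 45.
Subtract solutions that violate a single cap (substitute x_i' = x_i − (cap_i+1)): x_1 ≥ 8 gives C(2,2) = 1; x_2 ≥ 7 gives C(3,2) = 3; x_3 ≥ 3 gives C(7,2) = 21. Together 25.
No two caps can be exceeded simultaneously, so the pair terms are all 0.
By inclusion–exclusion the count is 45 − 25 + 0 = 20.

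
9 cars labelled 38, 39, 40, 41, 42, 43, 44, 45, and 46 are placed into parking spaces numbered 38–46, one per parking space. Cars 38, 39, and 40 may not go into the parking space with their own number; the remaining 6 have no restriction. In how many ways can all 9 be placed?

Let Aᵢ (for i ∈ {38, 39, 40}) be the placements that put car i in its forbidden parking space. Any j of these fix j positions, leaving (9−j)! ways to fill the rest, and there are C(3,j) ways to pick which j.
By inclusion–exclusion, the number of valid placements is Σ_{j=0}^{3} (−1)^j C(3,j)·(9−j)!.
Computing: 362880 − 120960 + 15120 − 720 = 256320.

256320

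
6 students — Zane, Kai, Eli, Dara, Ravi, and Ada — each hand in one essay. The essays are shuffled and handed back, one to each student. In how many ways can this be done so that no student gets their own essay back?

265

Count assignments avoiding every fixed point. For any j of the 6 students fixed to their own essay, the other 6−j can be arranged in (6−j)! ways.
By inclusion–exclusion this is Σ_{j=0}^{6} (−1)^j C(6,j)·(6−j)!.
Computing: 720 − 720 + 360 − 120 + 30 − 6 + 1 = 265.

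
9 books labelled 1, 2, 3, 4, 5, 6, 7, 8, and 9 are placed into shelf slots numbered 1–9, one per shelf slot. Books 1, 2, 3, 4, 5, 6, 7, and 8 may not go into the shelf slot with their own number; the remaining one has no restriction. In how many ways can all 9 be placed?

Let Aᵢ (for 1 ≤ i ≤ 8) be the placements that put book i in its forbidden shelf slot. Any j of these fix j positions, leaving (9−j)! ways to fill the rest, and there are C(8,j) ways to pick which j.
By inclusion–exclusion, the number of valid placements is Σ_{j=0}^{8} (−1)^j C(8,j)·(9−j)!.
Computing: 362880 − 322560 + 141120 − 40320 + 8400 − 1344 + 168 − 16 + 1 = 148329.

148329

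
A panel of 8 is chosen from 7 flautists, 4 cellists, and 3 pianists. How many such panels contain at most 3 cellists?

2793

Split by how many cellists are chosen (0 through 3).
Sum: C(4,0)·C(10,8) + C(4,1)·C(10,7) + C(4,2)·C(10,6) + C(4,3)·C(10,5) = 45 + 480 + 1260 + 1008 = 2793.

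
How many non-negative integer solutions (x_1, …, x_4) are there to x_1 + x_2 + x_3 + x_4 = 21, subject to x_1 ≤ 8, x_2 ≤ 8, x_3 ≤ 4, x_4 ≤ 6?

Ignoring the caps, the number of non-negative solutions to x_1+…+x_4 = 21 is C(24,3) = 2024.
Subtract solutions that violate a single cap (substitute x_i' = x_i − (cap_i+1)): x_1 ≥ 9 gives C(15,3) = 455; x_2 ≥ 9 gives C(15,3) = 455; x_3 ≥ 5 gives C(19,3) = 969; x_4 ≥ 7 gives C(17,3) = 680. Together 2559.
Add back pairs where two caps are both exceeded: 20 + 120 + 56 + 120 + 56 + 220 = 592.
Subtract triples: 0 + 0 + 1 + 1 = 2.
By inclusion–exclusion the count is 2024 − 2559 + 592 − 2 = 55.

55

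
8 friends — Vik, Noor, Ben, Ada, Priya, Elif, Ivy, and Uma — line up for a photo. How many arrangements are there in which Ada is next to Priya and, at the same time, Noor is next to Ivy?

Treat {Ada,Priya} as one block (2 orders) and {Noor,Ivy} as another (2 orders).
That leaves 6 units to arrange: 2 × 2 × 6! = 4 × 720 = 2880.

2880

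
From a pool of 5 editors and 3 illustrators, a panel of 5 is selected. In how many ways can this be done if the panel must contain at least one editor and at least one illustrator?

55

With no constraint there are C(8,5) = 56 possible selections.
Selections missing a whole group: no editors → C(3,5) = 0; no illustrators → C(5,5) = 1.
Both groups omitted at once is impossible, so 56 − 1 = 55.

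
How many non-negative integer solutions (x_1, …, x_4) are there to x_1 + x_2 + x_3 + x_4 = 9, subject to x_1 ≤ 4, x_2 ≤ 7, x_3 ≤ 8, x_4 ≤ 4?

145

Without the upper bounds there are C(12,3) = 220 ways to split 9 among 4 variables.
Subtract solutions that violate a single cap (substitute x_i' = x_i − (cap_i+1)): x_1 ≥ 5 gives C(7,3) = 35; x_2 ≥ 8 gives C(4,3) = 4; x_3 ≥ 9 gives C(3,3) = 1; x_4 ≥ 5 gives C(7,3) = 35. Together 75.
No two caps can be exceeded simultaneously, so the pair terms are all 0.
By inclusion–exclusion the count is 220 − 75 + 0 = 145.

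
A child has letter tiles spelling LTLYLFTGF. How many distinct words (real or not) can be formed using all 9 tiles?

Letter multiplicities in LTLYLFTGF: F×2, G×1, L×3, T×2, Y×1.
So there are 9! / (3!·2!·2!) = 15120 distinguishable arrangements.

15120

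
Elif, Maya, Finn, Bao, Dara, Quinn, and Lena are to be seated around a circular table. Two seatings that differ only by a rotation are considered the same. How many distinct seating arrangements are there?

720

Around a circle, 7 distinct people have 7!/7 = (6)! = 720 rotationally distinct seatings.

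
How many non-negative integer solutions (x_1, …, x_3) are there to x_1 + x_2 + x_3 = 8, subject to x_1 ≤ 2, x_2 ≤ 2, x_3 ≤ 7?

Ignoring the caps, the number of non-negative solutions to x_1+…+x_3 = 8 is C(10,2) = 45.
Subtract solutions that violate a single cap (substitute x_i' = x_i − (cap_i+1)): x_1 ≥ 3 gives C(7,2) = 21; x_2 ≥ 3 gives C(7,2) = 21; x_3 ≥ 8 gives C(2,2) = 1. Together 43.
Add back pairs where two caps are both exceeded: 6 + 0 + 0 = 6.
By inclusion–exclusion the count is 45 − 43 + 6 = 8.

8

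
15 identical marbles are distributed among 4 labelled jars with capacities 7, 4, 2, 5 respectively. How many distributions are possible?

19

Without the upper bounds there are C(18,3) = 816 ways to split 15 among 4 jars.
Subtract solutions that violate a single cap (substitute x_i' = x_i − (cap_i+1)): x_1 ≥ 8 gives C(10,3) = 120; x_2 ≥ 5 gives C(13,3) = 286; x_3 ≥ 3 gives C(15,3) = 455; x_4 ≥ 6 gives C(12,3) = 220. Together 1081.
Add back pairs where two caps are both exceeded: 10 + 35 + 4 + 120 + 35 + 84 = 288.
Subtract triples: 0 + 0 + 0 + 4 = 4.
By inclusion–exclusion the count is 816 − 1081 + 288 − 4 = 19.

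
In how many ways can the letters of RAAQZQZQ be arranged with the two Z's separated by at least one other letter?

1260

There are 8!/(3!·2!·2!) = 1680 arrangements of RAAQZQZQ in total.
Arrangements with the Z's together: treat ZZ as one letter, giving (7)!/(3!·2!) = 420.
Subtracting, 1680 − 420 = 1260 arrangements keep the Z's apart.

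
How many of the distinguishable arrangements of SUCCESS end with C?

120

With the last slot taken by C, it remains to arrange the other 6 letters (SUCESS).
Those 6 letters have S appearing 3 times, giving (6)!/(3!) = 120.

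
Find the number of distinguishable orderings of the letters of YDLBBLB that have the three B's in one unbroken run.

60

Treat the 3 copies of B as a single block. The multiset to arrange is then {BBB, D, L, L, Y}, 5 items in all.
That gives (5)!/(2!) = 60 arrangements.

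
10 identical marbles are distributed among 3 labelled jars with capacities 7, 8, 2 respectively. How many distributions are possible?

Ignoring the caps, the number of non-negative solutions to x_1+…+x_3 = 10 is C(12,2) = 66.
Subtract solutions that violate a single cap (substitute x_i' = x_i − (cap_i+1)): x_1 ≥ 8 gives C(4,2) = 6; x_2 ≥ 9 gives C(3,2) = 3; x_3 ≥ 3 gives C(9,2) = 36. Together 45.
No two caps can be exceeded simultaneously, so the pair terms are all 0.
By inclusion–exclusion the count is 66 − 45 + 0 = 21.

21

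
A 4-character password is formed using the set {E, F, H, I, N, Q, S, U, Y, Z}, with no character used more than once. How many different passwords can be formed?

5040

This is a permutation of 4 out of 10: P(10,4) = 10!/6!.
10 × 9 × 8 × 7 = 5040.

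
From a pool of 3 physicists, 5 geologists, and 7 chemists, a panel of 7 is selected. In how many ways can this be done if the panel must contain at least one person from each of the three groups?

5516

With no constraint there are C(15,7) = 6435 possible selections.
Selections missing a whole group: no physicists → C(12,7) = 792; no geologists → C(10,7) = 120; no chemists → C(8,7) = 8.
Add back selections omitting two groups (i.e. drawn from a single group): C(3,7) + C(5,7) + C(7,7) = 1.
By inclusion–exclusion: 6435 − 920 + 1 = 5516.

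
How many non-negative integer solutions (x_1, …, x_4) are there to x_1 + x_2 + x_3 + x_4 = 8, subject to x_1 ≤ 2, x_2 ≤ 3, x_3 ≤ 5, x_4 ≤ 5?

By stars and bars, unrestricted non-negative solutions to x_1+…+x_4 = 8 number C(8+3,3) = 165.
Subtract solutions that violate a single cap (substitute x_i' = x_i − (cap_i+1)): x_1 ≥ 3 gives C(8,3) = 56; x_2 ≥ 4 gives C(7,3) = 35; x_3 ≥ 6 gives C(5,3) = 10; x_4 ≥ 6 gives C(5,3) = 10. Together 111.
Add back pairs where two caps are both exceeded: 4 + 0 + 0 + 0 + 0 + 0 = 4.
By inclusion–exclusion the count is 165 − 111 + 4 = 58.

58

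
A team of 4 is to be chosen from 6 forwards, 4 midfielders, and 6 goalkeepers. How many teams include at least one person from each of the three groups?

Unrestricted: C(16,4) = 1820 ways to pick any 4 of the 16.
Subtract selections that omit an entire group: no forwards → C(10,4) = 210; no midfielders → C(12,4) = 495; no goalkeepers → C(10,4) = 210.
Add back selections omitting two groups (i.e. drawn from a single group): C(6,4) + C(4,4) + C(6,4) = 31.
By inclusion–exclusion: 1820 − 915 + 31 = 936.

936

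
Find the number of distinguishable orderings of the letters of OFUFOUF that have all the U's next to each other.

Treat the 2 copies of U as a single block. The multiset to arrange is then {UU, F, F, F, O, O}, 6 items in all.
That gives (6)!/(3!·2!) = 60 arrangements.

60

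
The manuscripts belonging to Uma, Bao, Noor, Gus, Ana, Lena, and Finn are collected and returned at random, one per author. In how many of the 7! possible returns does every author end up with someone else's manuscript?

This is the derangement count D_7: permutations of 7 items with no fixed point.
By inclusion–exclusion this is Σ_{j=0}^{7} (−1)^j C(7,j)·(7−j)!.
Computing: 5040 − 5040 + 2520 − 840 + 210 − 42 + 7 − 1 = 1854.

1854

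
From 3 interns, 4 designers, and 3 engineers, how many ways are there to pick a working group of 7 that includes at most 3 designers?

100

Split by how many designers are chosen (0 through 3).
Sum: C(4,0)·C(6,7) + C(4,1)·C(6,6) + C(4,2)·C(6,5) + C(4,3)·C(6,4) = 0 + 4 + 36 + 60 = 100.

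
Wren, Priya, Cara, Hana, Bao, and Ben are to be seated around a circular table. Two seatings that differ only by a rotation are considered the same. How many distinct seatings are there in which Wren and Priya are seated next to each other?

48

Treat {Wren, Priya} as one unit (2 internal orders) and seat the resulting 5 units around the table: (4)! circular arrangements.
So 2 × (4)! = 2 × 24 = 48.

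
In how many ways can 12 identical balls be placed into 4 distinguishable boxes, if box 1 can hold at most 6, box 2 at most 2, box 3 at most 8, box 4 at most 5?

106

Ignoring the caps, the number of non-negative solutions to x_1+…+x_4 = 12 is C(15,3) = 455.
Subtract solutions that violate a single cap (substitute x_i' = x_i − (cap_i+1)): x_1 ≥ 7 gives C(8,3) = 56; x_2 ≥ 3 gives C(12,3) = 220; x_3 ≥ 9 gives C(6,3) = 20; x_4 ≥ 6 gives C(9,3) = 84. Together 380.
Add back pairs where two caps are both exceeded: 10 + 0 + 0 + 1 + 20 + 0 = 31.
By inclusion–exclusion the count is 455 − 380 + 31 = 106.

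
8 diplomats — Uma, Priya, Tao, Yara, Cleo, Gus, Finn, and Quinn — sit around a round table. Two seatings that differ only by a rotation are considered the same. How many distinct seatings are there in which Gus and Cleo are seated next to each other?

1440

Treat {Gus, Cleo} as one unit (2 internal orders) and seat the resulting 7 units around the table: (6)! circular arrangements.
So 2 × (6)! = 2 × 720 = 1440.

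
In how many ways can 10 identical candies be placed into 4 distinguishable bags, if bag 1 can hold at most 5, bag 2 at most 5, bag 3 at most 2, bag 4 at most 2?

Ignoring the caps, the number of non-negative solutions to x_1+…+x_4 = 10 is C(13,3) = 286.
Subtract solutions that violate a single cap (substitute x_i' = x_i − (cap_i+1)): x_1 ≥ 6 gives C(7,3) = 35; x_2 ≥ 6 gives C(7,3) = 35; x_3 ≥ 3 gives C(10,3) = 120; x_4 ≥ 3 gives C(10,3) = 120. Together 310.
Add back pairs where two caps are both exceeded: 0 + 4 + 4 + 4 + 4 + 35 = 51.
By inclusion–exclusion the count is 286 − 310 + 51 = 27.

27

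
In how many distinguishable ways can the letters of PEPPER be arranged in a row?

Letter multiplicities in PEPPER: E×2, P×3, R×1.
So there are 6! / (3!·2!) = 60 distinguishable arrangements.

60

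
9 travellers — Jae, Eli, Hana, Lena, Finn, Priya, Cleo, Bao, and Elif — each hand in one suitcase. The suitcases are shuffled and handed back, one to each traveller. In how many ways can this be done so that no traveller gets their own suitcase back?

Count assignments avoiding every fixed point. For any j of the 9 travellers fixed to their own suitcase, the other 9−j can be arranged in (9−j)! ways.
By inclusion–exclusion this is Σ_{j=0}^{9} (−1)^j C(9,j)·(9−j)!.
Computing: 362880 − 362880 + 181440 − 60480 + 15120 − 3024 + 504 − 72 + 9 − 1 = 133496.

133496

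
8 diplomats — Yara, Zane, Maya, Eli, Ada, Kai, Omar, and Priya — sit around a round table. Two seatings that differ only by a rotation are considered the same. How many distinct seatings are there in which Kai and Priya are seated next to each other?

Treat {Kai, Priya} as one unit (2 internal orders) and seat the resulting 7 units around the table: (6)! circular arrangements.
So 2 × (6)! = 2 × 720 = 1440.

1440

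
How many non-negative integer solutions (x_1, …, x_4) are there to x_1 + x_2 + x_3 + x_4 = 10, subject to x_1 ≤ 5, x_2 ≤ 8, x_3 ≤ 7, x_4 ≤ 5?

202

Without the upper bounds there are C(13,3) = 286 ways to split 10 among 4 variables.
Subtract solutions that violate a single cap (substitute x_i' = x_i − (cap_i+1)): x_1 ≥ 6 gives C(7,3) = 35; x_2 ≥ 9 gives C(4,3) = 4; x_3 ≥ 8 gives C(5,3) = 10; x_4 ≥ 6 gives C(7,3) = 35. Together 84.
No two caps can be exceeded simultaneously, so the pair terms are all 0.
By inclusion–exclusion the count is 286 − 84 + 0 = 202.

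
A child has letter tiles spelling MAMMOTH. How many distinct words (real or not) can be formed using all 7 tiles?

840

The 7 letters of MAMMOTH have repeats: M appearing 3 times.
The number of distinct arrangements is 7!/(3!) = 5040/6 = 840.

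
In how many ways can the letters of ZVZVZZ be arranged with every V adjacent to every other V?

Treat the 2 copies of V as a single block. The multiset to arrange is then {VV, Z, Z, Z, Z}, 5 items in all.
That gives (5)!/(4!) = 5 arrangements.

5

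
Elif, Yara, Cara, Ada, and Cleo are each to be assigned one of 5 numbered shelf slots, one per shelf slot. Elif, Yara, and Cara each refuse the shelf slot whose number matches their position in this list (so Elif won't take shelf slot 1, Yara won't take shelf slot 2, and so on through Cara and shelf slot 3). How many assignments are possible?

Let Aᵢ (for i ∈ {1, 2, 3}) be the placements that put person i in their forbidden shelf slot. Any j of these fix j positions, leaving (5−j)! ways to fill the rest, and there are C(3,j) ways to pick which j.
By inclusion–exclusion, the number of valid placements is Σ_{j=0}^{3} (−1)^j C(3,j)·(5−j)!.
Computing: 120 − 72 + 18 − 2 = 64.

64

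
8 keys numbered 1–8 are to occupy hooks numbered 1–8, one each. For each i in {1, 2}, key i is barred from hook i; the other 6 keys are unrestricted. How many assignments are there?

Let Aᵢ (for i ∈ {1, 2}) be the placements that put key i in its forbidden hook. Any j of these fix j positions, leaving (8−j)! ways to fill the rest, and there are C(2,j) ways to pick which j.
By inclusion–exclusion, the number of valid placements is Σ_{j=0}^{2} (−1)^j C(2,j)·(8−j)!.
Computing: 40320 − 10080 + 720 = 30960.

30960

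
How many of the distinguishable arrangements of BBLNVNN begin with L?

With the first slot taken by L, it remains to arrange the other 6 letters (BBNVNN).
Those 6 letters have B appearing twice and N appearing 3 times, giving (6)!/(3!·2!) = 60.

60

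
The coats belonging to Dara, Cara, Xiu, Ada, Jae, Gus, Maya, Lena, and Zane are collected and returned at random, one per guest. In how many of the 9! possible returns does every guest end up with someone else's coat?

133496

This is the derangement count D_9: permutations of 9 items with no fixed point.
By inclusion–exclusion this is Σ_{j=0}^{9} (−1)^j C(9,j)·(9−j)!.
Computing: 362880 − 362880 + 181440 − 60480 + 15120 − 3024 + 504 − 72 + 9 − 1 = 133496.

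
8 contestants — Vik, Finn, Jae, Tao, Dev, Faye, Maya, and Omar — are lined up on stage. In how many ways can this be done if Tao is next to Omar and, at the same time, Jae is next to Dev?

2880

Treat {Tao,Omar} as one block (2 orders) and {Jae,Dev} as another (2 orders).
That leaves 6 units to arrange: 2 × 2 × 6! = 4 × 720 = 2880.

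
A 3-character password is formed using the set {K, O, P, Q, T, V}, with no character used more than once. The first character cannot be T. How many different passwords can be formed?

The first character has 6−1 = 5 choices (anything except T).
The remaining 2 characters are filled from the other 5 symbols without repetition: 5 × 4 = 20.
Total: 5 × 20 = 100.

100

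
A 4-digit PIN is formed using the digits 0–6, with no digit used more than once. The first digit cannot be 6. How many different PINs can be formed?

The first digit has 7−1 = 6 choices (anything except 6).
The remaining 3 digits are filled from the other 6 symbols without repetition: 6 × 5 × 4 = 120.
Total: 6 × 120 = 720.

720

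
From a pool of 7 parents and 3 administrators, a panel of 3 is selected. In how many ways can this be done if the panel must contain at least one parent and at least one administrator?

84

With no constraint there are C(10,3) = 120 possible selections.
Selections missing a whole group: no parents → C(3,3) = 1; no administrators → C(7,3) = 35.
Both groups omitted at once is impossible, so 120 − 36 = 84.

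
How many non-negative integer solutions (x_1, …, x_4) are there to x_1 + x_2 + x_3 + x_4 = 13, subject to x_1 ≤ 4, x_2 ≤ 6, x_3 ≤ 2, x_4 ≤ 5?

31

By stars and bars, unrestricted non-negative solutions to x_1+…+x_4 = 13 number C(13+3,3) = 560.
Subtract solutions that violate a single cap (substitute x_i' = x_i − (cap_i+1)): x_1 ≥ 5 gives C(11,3) = 165; x_2 ≥ 7 gives C(9,3) = 84; x_3 ≥ 3 gives C(13,3) = 286; x_4 ≥ 6 gives C(10,3) = 120. Together 655.
Add back pairs where two caps are both exceeded: 4 + 56 + 10 + 20 + 1 + 35 = 126.
By inclusion–exclusion the count is 560 − 655 + 126 = 31.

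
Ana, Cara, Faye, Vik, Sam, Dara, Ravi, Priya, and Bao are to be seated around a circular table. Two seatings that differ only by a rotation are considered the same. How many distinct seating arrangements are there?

Around a circle, 9 distinct people have 9!/9 = (8)! = 40320 rotationally distinct seatings.

40320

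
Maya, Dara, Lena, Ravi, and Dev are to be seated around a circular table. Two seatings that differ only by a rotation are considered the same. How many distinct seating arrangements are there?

24

Around a circle, 5 distinct people have 5!/5 = (4)! = 24 rotationally distinct seatings.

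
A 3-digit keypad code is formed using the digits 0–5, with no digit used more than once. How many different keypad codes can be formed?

Choose and order 3 of the 6 symbols: the first digit has 6 options, the next 5, then 4.
6 × 5 × 4 = 120.

120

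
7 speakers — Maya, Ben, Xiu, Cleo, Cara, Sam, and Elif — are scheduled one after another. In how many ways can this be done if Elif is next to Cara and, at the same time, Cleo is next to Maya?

Treat {Elif,Cara} as one block (2 orders) and {Cleo,Maya} as another (2 orders).
That leaves 5 units to arrange: 2 × 2 × 5! = 4 × 120 = 480.

480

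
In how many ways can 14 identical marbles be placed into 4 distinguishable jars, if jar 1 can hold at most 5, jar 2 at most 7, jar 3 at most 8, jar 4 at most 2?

98

Ignoring the caps, the number of non-negative solutions to x_1+…+x_4 = 14 is C(17,3) = 680.
Subtract solutions that violate a single cap (substitute x_i' = x_i − (cap_i+1)): x_1 ≥ 6 gives C(11,3) = 165; x_2 ≥ 8 gives C(9,3) = 84; x_3 ≥ 9 gives C(8,3) = 56; x_4 ≥ 3 gives C(14,3) = 364. Together 669.
Add back pairs where two caps are both exceeded: 1 + 0 + 56 + 0 + 20 + 10 = 87.
By inclusion–exclusion the count is 680 − 669 + 87 = 98.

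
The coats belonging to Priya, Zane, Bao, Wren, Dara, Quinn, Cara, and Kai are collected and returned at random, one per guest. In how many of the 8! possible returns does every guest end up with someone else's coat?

14833

This is the derangement count D_8: permutations of 8 items with no fixed point.
By inclusion–exclusion this is Σ_{j=0}^{8} (−1)^j C(8,j)·(8−j)!.
Computing: 40320 − 40320 + 20160 − 6720 + 1680 − 336 + 56 − 8 + 1 = 14833.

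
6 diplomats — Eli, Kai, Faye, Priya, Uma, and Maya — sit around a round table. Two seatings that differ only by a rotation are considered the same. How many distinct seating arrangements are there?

120

Fix one person's seat to break rotational symmetry; the remaining 5 people can be arranged in (5)! = 120 ways.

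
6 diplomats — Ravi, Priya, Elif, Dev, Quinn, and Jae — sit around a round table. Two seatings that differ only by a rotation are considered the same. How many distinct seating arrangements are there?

Around a circle, 6 distinct people have 6!/6 = (5)! = 120 rotationally distinct seatings.

120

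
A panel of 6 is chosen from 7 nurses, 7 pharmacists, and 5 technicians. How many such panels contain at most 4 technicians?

Split by how many technicians are chosen (0 through 4).
Sum: C(5,0)·C(14,6) + C(5,1)·C(14,5) + C(5,2)·C(14,4) + C(5,3)·C(14,3) + C(5,4)·C(14,2) = 3003 + 10010 + 10010 + 3640 + 455 = 27118.

27118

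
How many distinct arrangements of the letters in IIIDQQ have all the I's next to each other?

12

Treat the 3 copies of I as a single block. The multiset to arrange is then {III, D, Q, Q}, 4 items in all.
That gives (4)!/(2!) = 12 arrangements.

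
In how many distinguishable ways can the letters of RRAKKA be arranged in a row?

90

The 6 letters of RRAKKA have repeats: A appearing twice, K appearing twice, and R appearing twice.
The number of distinct arrangements is 6!/(2!·2!·2!) = 720/8 = 90.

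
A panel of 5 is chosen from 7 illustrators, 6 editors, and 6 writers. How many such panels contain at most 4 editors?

11622

Split by how many editors are chosen (0 through 4).
Sum: C(6,0)·C(13,5) + C(6,1)·C(13,4) + C(6,2)·C(13,3) + C(6,3)·C(13,2) + C(6,4)·C(13,1) = 1287 + 4290 + 4290 + 1560 + 195 = 11622.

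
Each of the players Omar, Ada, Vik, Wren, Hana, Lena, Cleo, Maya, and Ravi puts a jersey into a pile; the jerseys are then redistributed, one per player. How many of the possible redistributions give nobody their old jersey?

Let Aᵢ be the assignments in which player i gets their old jersey. We want the size of the complement of A₁∪…∪A_9.
By inclusion–exclusion this is Σ_{j=0}^{9} (−1)^j C(9,j)·(9−j)!.
Computing: 362880 − 362880 + 181440 − 60480 + 15120 − 3024 + 504 − 72 + 9 − 1 = 133496.

133496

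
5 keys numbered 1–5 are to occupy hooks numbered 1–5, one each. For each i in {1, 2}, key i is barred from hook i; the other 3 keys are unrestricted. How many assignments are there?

Let Aᵢ (for i ∈ {1, 2}) be the placements that put key i in its forbidden hook. Any j of these fix j positions, leaving (5−j)! ways to fill the rest, and there are C(2,j) ways to pick which j.
By inclusion–exclusion, the number of valid placements is Σ_{j=0}^{2} (−1)^j C(2,j)·(5−j)!.
Computing: 120 − 48 + 6 = 78.

78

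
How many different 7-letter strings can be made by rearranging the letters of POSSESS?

210

POSSESS has 7 letters with S appearing 4 times.
Dividing 7! = 5040 by 4! = 24 for the repeated letters gives 210.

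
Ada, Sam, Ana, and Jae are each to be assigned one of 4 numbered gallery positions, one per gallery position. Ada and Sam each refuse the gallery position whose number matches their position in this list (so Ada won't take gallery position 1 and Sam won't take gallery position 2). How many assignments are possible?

14

Let Aᵢ (for i ∈ {1, 2}) be the placements that put person i in their forbidden gallery position. Any j of these fix j positions, leaving (4−j)! ways to fill the rest, and there are C(2,j) ways to pick which j.
By inclusion–exclusion, the number of valid placements is Σ_{j=0}^{2} (−1)^j C(2,j)·(4−j)!.
Computing: 24 − 12 + 2 = 14.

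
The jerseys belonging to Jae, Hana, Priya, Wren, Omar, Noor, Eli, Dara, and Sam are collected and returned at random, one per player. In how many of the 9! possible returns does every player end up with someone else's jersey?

133496

This is the derangement count D_9: permutations of 9 items with no fixed point.
By inclusion–exclusion this is Σ_{j=0}^{9} (−1)^j C(9,j)·(9−j)!.
Computing: 362880 − 362880 + 181440 − 60480 + 15120 − 3024 + 504 − 72 + 9 − 1 = 133496.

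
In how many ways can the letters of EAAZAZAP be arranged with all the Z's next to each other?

210

Treat the 2 copies of Z as a single block. The multiset to arrange is then {ZZ, A, A, A, A, E, P}, 7 items in all.
That gives (7)!/(4!) = 210 arrangements.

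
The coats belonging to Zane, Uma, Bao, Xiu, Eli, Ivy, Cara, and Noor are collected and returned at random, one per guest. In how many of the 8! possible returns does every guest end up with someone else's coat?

Count assignments avoiding every fixed point. For any j of the 8 guests fixed to their own coat, the other 8−j can be arranged in (8−j)! ways.
By inclusion–exclusion this is Σ_{j=0}^{8} (−1)^j C(8,j)·(8−j)!.
Computing: 40320 − 40320 + 20160 − 6720 + 1680 − 336 + 56 − 8 + 1 = 14833.

14833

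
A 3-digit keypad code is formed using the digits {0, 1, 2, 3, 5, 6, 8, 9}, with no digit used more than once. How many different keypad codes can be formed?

Choose and order 3 of the 8 symbols: the first digit has 8 options, the next 7, then 6.
That product is 8 × 7 × 6 = 336.

336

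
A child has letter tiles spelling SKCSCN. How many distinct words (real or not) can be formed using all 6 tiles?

SKCSCN has 6 letters with C appearing twice and S appearing twice.
The number of distinct arrangements is 6!/(2!·2!) = 720/4 = 180.

180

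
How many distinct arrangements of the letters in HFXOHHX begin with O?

60

With the first slot taken by O, it remains to arrange the other 6 letters (HFXHHX).
Those 6 letters have H appearing 3 times and X appearing twice, giving (6)!/(3!·2!) = 60.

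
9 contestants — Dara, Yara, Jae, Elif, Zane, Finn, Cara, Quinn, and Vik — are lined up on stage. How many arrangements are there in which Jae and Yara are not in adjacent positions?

There are 9! = 362880 arrangements in all. If Jae and Yara are adjacent, merging them into one block gives 2·(8)! = 80640 arrangements.
So 362880 − 80640 = 282240 arrangements keep them apart.

282240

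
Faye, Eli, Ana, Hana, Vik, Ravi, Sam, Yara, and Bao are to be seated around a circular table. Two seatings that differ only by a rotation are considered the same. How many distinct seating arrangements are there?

Around a circle, 9 distinct people have 9!/9 = (8)! = 40320 rotationally distinct seatings.

40320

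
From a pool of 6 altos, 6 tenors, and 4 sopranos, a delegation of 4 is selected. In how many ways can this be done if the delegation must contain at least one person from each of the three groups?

With no constraint there are C(16,4) = 1820 possible selections.
Subtract selections that omit an entire group: no altos → C(10,4) = 210; no tenors → C(10,4) = 210; no sopranos → C(12,4) = 495.
Add back selections omitting two groups (i.e. drawn from a single group): C(6,4) + C(6,4) + C(4,4) = 31.
By inclusion–exclusion: 1820 − 915 + 31 = 936.

936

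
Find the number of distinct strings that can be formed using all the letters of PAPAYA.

60

Letter multiplicities in PAPAYA: A×3, P×2, Y×1.
Dividing 6! = 720 by 3!·2! = 12 for the repeated letters gives 60.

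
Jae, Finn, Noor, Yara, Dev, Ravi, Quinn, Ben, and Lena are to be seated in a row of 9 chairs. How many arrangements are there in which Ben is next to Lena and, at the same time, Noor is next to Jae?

20160

Treat {Ben,Lena} as one block (2 orders) and {Noor,Jae} as another (2 orders).
That leaves 7 units to arrange: 2 × 2 × 7! = 4 × 5040 = 20160.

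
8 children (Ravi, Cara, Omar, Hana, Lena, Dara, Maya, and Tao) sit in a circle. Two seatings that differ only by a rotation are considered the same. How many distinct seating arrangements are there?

Around a circle, 8 distinct people have 8!/8 = (7)! = 5040 rotationally distinct seatings.

5040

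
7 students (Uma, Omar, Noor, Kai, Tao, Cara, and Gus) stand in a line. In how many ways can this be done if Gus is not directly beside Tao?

Of the 7! = 5040 arrangements, those with Gus and Tao adjacent number 2 × 6! = 1440 (treat the pair as a block with 2 internal orders).
Complementary counting: 5040 − 1440 = 3600.

3600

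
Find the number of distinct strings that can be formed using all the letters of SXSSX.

Letter multiplicities in SXSSX: S×3, X×2.
Dividing 5! = 120 by 3!·2! = 12 for the repeated letters gives 10.

10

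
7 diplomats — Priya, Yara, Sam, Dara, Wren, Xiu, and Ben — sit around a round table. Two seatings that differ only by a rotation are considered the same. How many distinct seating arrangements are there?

Around a circle, 7 distinct people have 7!/7 = (6)! = 720 rotationally distinct seatings.

720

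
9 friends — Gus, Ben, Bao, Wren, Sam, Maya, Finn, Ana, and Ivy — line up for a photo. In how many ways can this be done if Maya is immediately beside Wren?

Glue Maya and Wren into one block (2 internal orders), leaving 8 units to arrange in a row.
That gives 2 × 8! = 2 × 40320 = 80640.

80640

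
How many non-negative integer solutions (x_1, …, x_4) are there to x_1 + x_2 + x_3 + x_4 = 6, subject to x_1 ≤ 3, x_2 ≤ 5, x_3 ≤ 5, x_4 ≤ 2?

52

By stars and bars, unrestricted non-negative solutions to x_1+…+x_4 = 6 number C(6+3,3) = 84.
Subtract solutions that violate a single cap (substitute x_i' = x_i − (cap_i+1)): x_1 ≥ 4 gives C(5,3) = 10; x_2 ≥ 6 gives C(3,3) = 1; x_3 ≥ 6 gives C(3,3) = 1; x_4 ≥ 3 gives C(6,3) = 20. Together 32.
No two caps can be exceeded simultaneously, so the pair terms are all 0.
By inclusion–exclusion the count is 84 − 32 + 0 = 52.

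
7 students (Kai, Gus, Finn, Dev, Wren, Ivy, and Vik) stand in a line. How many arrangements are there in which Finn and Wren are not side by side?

There are 7! = 5040 arrangements in all. If Finn and Wren are adjacent, merging them into one block gives 2·(6)! = 1440 arrangements.
Complementary counting: 5040 − 1440 = 3600.

3600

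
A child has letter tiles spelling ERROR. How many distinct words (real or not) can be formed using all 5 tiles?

The 5 letters of ERROR have repeats: R appearing 3 times.
The number of distinct arrangements is 5!/(3!) = 120/6 = 20.

20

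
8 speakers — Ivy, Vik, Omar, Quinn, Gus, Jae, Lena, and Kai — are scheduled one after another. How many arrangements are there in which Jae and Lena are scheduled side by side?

10080

Place the 6 others and the Jae-Lena pair as 7 objects in a line; the pair has 2 internal arrangements.
That gives 2 × 7! = 2 × 5040 = 10080.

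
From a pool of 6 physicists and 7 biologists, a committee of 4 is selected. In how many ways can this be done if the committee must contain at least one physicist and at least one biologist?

With no constraint there are C(13,4) = 715 possible selections.
Selections missing a whole group: no physicists → C(7,4) = 35; no biologists → C(6,4) = 15.
Both groups omitted at once is impossible, so 715 − 50 = 665.

665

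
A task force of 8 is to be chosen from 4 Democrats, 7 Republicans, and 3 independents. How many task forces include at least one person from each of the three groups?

Unrestricted: C(14,8) = 3003 ways to pick any 8 of the 14.
Selections missing a whole group: no Democrats → C(10,8) = 45; no Republicans → C(7,8) = 0; no independents → C(11,8) = 165.
Add back selections omitting two groups (i.e. drawn from a single group): C(4,8) + C(7,8) + C(3,8) = 0.
By inclusion–exclusion: 3003 − 210 + 0 = 2793.

2793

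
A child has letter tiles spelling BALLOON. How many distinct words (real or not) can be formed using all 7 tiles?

1260

BALLOON has 7 letters with L appearing twice and O appearing twice.
Dividing 7! = 5040 by 2!·2! = 4 for the repeated letters gives 1260.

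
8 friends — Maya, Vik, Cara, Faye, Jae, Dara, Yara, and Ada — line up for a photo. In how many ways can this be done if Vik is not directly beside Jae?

Of the 8! = 40320 arrangements, those with Vik and Jae adjacent number 2 × 7! = 10080 (treat the pair as a block with 2 internal orders).
Complementary counting: 40320 − 10080 = 30240.

30240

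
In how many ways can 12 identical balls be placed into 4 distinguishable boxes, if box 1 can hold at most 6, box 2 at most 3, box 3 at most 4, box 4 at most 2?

By stars and bars, unrestricted non-negative solutions to x_1+…+x_4 = 12 number C(12+3,3) = 455.
Subtract solutions that violate a single cap (substitute x_i' = x_i − (cap_i+1)): x_1 ≥ 7 gives C(8,3) = 56; x_2 ≥ 4 gives C(11,3) = 165; x_3 ≥ 5 gives C(10,3) = 120; x_4 ≥ 3 gives C(12,3) = 220. Together 561.
Add back pairs where two caps are both exceeded: 4 + 1 + 10 + 20 + 56 + 35 = 126.
Subtract triples: 0 + 0 + 0 + 1 = 1.
By inclusion–exclusion the count is 455 − 561 + 126 − 1 = 19.

19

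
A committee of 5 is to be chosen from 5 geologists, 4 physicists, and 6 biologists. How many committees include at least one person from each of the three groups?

With no constraint there are C(15,5) = 3003 possible selections.
Selections missing a whole group: no geologists → C(10,5) = 252; no physicists → C(11,5) = 462; no biologists → C(9,5) = 126.
Add back selections omitting two groups (i.e. drawn from a single group): C(5,5) + C(4,5) + C(6,5) = 7.
By inclusion–exclusion: 3003 − 840 + 7 = 2170.

2170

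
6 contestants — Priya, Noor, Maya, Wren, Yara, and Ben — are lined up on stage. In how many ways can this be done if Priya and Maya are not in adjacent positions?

480

Of the 6! = 720 arrangements, those with Priya and Maya adjacent number 2 × 5! = 240 (treat the pair as a block with 2 internal orders).
Complementary counting: 720 − 240 = 480.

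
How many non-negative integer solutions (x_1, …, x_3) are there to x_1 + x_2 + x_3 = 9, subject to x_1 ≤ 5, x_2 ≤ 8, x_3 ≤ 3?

23

Without the upper bounds there are C(11,2) = 55 ways to split 9 among 3 variables.
Subtract solutions that violate a single cap (substitute x_i' = x_i − (cap_i+1)): x_1 ≥ 6 gives C(5,2) = 10; x_2 ≥ 9 gives C(2,2) = 1; x_3 ≥ 4 gives C(7,2) = 21. Together 32.
No two caps can be exceeded simultaneously, so the pair terms are all 0.
By inclusion–exclusion the count is 55 − 32 + 0 = 23.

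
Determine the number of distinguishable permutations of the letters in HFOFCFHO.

HFOFCFHO has 8 letters with F appearing 3 times, H appearing twice, and O appearing twice.
The number of distinct arrangements is 8!/(3!·2!·2!) = 40320/24 = 1680.

1680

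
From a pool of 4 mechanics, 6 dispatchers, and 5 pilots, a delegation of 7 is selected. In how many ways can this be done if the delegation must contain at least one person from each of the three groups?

5949

Unrestricted: C(15,7) = 6435 ways to pick any 7 of the 15.
Selections missing a whole group: no mechanics → C(11,7) = 330; no dispatchers → C(9,7) = 36; no pilots → C(10,7) = 120.
Add back selections omitting two groups (i.e. drawn from a single group): C(4,7) + C(6,7) + C(5,7) = 0.
By inclusion–exclusion: 6435 − 486 + 0 = 5949.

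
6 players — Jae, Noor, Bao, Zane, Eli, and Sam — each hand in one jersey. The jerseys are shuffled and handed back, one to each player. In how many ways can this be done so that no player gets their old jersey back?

Let Aᵢ be the assignments in which player i gets their old jersey. We want the size of the complement of A₁∪…∪A_6.
By inclusion–exclusion this is Σ_{j=0}^{6} (−1)^j C(6,j)·(6−j)!.
Computing: 720 − 720 + 360 − 120 + 30 − 6 + 1 = 265.

265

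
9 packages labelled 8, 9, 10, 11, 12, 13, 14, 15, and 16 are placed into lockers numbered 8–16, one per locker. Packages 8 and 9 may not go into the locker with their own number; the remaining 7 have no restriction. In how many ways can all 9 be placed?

Let Aᵢ (for i ∈ {8, 9}) be the placements that put package i in its forbidden locker. Any j of these fix j positions, leaving (9−j)! ways to fill the rest, and there are C(2,j) ways to pick which j.
By inclusion–exclusion, the number of valid placements is Σ_{j=0}^{2} (−1)^j C(2,j)·(9−j)!.
Computing: 362880 − 80640 + 5040 = 287280.

287280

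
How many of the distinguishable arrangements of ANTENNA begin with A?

Fix A in the first position and arrange the remaining 6 letters.
Those 6 letters have N appearing 3 times, giving (6)!/(3!) = 120.

120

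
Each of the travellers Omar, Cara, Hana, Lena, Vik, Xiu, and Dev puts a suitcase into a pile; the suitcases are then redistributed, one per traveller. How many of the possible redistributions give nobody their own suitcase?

This is the derangement count D_7: permutations of 7 items with no fixed point.
By inclusion–exclusion this is Σ_{j=0}^{7} (−1)^j C(7,j)·(7−j)!.
Computing: 5040 − 5040 + 2520 − 840 + 210 − 42 + 7 − 1 = 1854.

1854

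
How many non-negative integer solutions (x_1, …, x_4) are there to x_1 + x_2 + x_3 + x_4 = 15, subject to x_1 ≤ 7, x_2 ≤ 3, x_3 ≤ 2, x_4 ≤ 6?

Without the upper bounds there are C(18,3) = 816 ways to split 15 among 4 variables.
Subtract solutions that violate a single cap (substitute x_i' = x_i − (cap_i+1)): x_1 ≥ 8 gives C(10,3) = 120; x_2 ≥ 4 gives C(14,3) = 364; x_3 ≥ 3 gives C(15,3) = 455; x_4 ≥ 7 gives C(11,3) = 165. Together 1104.
Add back pairs where two caps are both exceeded: 20 + 35 + 1 + 165 + 35 + 56 = 312.
Subtract triples: 1 + 0 + 0 + 4 = 5.
By inclusion–exclusion the count is 816 − 1104 + 312 − 5 = 19.

19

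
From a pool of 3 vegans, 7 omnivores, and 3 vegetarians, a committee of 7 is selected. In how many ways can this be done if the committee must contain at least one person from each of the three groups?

1477

Unrestricted: C(13,7) = 1716 ways to pick any 7 of the 13.
Selections missing a whole group: no vegans → C(10,7) = 120; no omnivores → C(6,7) = 0; no vegetarians → C(10,7) = 120.
Add back selections omitting two groups (i.e. drawn from a single group): C(3,7) + C(7,7) + C(3,7) = 1.
By inclusion–exclusion: 1716 − 240 + 1 = 1477.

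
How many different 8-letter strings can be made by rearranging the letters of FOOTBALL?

Letter multiplicities in FOOTBALL: A×1, B×1, F×1, L×2, O×2, T×1.
So there are 8! / (2!·2!) = 10080 distinguishable arrangements.

10080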